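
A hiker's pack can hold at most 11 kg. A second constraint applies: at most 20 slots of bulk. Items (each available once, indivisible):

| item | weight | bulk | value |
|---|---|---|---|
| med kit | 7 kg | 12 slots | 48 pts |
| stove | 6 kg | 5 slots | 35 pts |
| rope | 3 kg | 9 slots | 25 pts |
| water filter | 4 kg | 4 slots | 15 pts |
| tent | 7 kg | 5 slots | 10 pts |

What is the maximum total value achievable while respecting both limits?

Feasible sets respecting both limits:
- med kit+water filter: weight 11, bulk 16, value 63
- stove+rope: weight 9, bulk 14, value 60
- stove+water filter: weight 10, bulk 9, value 50
Best: 63 pts.

63 pts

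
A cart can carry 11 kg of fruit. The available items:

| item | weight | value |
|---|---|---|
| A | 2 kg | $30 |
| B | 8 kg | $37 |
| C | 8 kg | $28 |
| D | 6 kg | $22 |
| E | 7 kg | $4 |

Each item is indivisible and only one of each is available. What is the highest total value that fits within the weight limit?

$67

Check high-value combinations within 11 kg:
- A+B: weight 2+8=10, value 30+37=67
- A+C: weight 2+8=10, value 30+28=58
- A+D: weight 2+6=8, value 30+22=52
- B: weight 8, value 37
Best: $67.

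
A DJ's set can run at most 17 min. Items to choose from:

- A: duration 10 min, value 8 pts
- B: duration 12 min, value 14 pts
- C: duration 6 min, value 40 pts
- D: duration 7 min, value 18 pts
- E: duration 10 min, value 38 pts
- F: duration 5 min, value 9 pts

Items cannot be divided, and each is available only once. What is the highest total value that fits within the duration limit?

78 pts

This is a 0/1 knapsack; check combinations near the capacity.
- C+E: duration 6+10=16, value 40+38=78
- C+D: duration 6+7=13, value 40+18=58
- D+E: duration 7+10=17, value 18+38=56
- C+F: duration 6+5=11, value 40+9=49
- A+C: duration 10+6=16, value 8+40=48
Best: 78 pts.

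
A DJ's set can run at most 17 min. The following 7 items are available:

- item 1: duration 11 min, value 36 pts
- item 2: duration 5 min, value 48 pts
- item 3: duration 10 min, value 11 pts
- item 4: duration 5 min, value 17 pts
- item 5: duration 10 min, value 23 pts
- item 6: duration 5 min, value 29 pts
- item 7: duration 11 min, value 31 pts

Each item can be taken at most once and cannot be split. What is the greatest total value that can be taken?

94 pts

This is a 0/1 knapsack; check combinations near the capacity.
- item 2+item 4+item 6: duration 5+5+5=15, value 48+17+29=94
- item 1+item 2: duration 11+5=16, value 36+48=84
- item 2+item 7: duration 5+11=16, value 48+31=79
Best: 94 pts.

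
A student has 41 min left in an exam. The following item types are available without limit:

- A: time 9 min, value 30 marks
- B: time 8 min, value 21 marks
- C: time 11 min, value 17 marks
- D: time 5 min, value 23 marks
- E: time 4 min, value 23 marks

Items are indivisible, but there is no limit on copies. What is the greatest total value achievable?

Best value-per-unit is E at 23/4; filling with it alone gives 10×23 = 230.
Optimal mix: 1×D + 9×E → time 41, value 230.

230 marks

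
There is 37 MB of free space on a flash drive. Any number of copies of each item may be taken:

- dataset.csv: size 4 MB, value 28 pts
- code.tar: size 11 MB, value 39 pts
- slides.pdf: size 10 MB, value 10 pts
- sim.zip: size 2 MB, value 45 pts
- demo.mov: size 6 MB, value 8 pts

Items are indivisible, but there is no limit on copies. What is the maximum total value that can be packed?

810 pts

Best value-per-unit is sim.zip at 45/2, and filling with it alone uses size 18×2=36. No mix of the others beats 18×45 = 810.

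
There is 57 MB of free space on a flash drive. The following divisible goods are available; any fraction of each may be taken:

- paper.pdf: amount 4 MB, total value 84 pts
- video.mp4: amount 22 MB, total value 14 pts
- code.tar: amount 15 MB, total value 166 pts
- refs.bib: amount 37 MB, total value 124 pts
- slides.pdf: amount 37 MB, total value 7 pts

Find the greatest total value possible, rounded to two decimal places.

Take in order of value per unit:
- paper.pdf (84/4 per unit): all 4 → value 84, running total 84.00
- code.tar (166/15 per unit): all 15 → value 166, running total 250.00
- refs.bib (124/37 per unit): all 37 → value 124, running total 374.00
- video.mp4 (14/22 per unit): 1 of 22 → value 1×14/22 = 0.6364, running total 374.64
Total 374.64.

374.64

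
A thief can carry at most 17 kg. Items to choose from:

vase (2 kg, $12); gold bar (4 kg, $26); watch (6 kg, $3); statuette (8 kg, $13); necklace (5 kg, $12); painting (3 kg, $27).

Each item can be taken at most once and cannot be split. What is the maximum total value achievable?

$78

Check high-value combinations within 17 kg:
- vase+gold bar+statuette+painting: weight 2+4+8+3=17, value 12+26+13+27=78
- vase+gold bar+necklace+painting: weight 2+4+5+3=14, value 12+26+12+27=77
- vase+gold bar+watch+painting: weight 2+4+6+3=15, value 12+26+3+27=68
- gold bar+statuette+painting: weight 4+8+3=15, value 26+13+27=66
- vase+gold bar+painting: weight 2+4+3=9, value 12+26+27=65
Best: $78.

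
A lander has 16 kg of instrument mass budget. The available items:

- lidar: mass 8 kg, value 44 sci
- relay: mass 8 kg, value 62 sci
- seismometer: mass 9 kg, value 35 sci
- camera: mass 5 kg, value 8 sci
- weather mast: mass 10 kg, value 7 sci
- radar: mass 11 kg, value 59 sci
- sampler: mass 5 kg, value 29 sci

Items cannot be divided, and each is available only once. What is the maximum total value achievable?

106 sci

Check high-value combinations within 16 kg:
- lidar+relay: mass 8+8=16, value 44+62=106
- relay+sampler: mass 8+5=13, value 62+29=91
- radar+sampler: mass 11+5=16, value 59+29=88
Best: 106 sci.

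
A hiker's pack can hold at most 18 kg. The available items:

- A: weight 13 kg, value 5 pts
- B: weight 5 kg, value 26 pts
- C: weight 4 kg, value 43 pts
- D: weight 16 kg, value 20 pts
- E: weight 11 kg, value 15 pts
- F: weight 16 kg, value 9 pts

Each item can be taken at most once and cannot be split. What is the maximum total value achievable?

69 pts

This is a 0/1 knapsack; check combinations near the capacity.
- B+C: weight 5+4=9, value 26+43=69
- C+E: weight 4+11=15, value 43+15=58
- A+C: weight 13+4=17, value 5+43=48
- C: weight 4, value 43
- B+E: weight 5+11=16, value 26+15=41
Best: 69 pts.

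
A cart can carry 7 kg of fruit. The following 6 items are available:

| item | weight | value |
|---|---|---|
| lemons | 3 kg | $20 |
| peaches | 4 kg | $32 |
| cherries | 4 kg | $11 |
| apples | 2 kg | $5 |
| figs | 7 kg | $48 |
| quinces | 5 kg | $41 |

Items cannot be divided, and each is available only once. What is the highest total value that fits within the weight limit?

Check high-value combinations within 7 kg:
- lemons+peaches: weight 3+4=7, value 20+32=52
- figs: weight 7, value 48
- apples+quinces: weight 2+5=7, value 5+41=46
Best: $52.

$52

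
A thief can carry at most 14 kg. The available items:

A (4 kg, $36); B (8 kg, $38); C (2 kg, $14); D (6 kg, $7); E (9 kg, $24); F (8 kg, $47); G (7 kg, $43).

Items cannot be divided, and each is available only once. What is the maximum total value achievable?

$97

Check high-value combinations within 14 kg:
- A+C+F: weight 4+2+8=14, value 36+14+47=97
- A+C+G: weight 4+2+7=13, value 36+14+43=93
- A+B+C: weight 4+8+2=14, value 36+38+14=88
Best: $97.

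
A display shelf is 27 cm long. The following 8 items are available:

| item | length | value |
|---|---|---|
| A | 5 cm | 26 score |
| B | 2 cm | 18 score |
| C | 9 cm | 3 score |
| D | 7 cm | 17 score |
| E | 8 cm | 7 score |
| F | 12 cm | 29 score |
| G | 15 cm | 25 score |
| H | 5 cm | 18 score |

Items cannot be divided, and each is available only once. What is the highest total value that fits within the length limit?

Check high-value combinations within 27 cm:
- A+B+F+H: length 5+2+12+5=24, value 26+18+29+18=91
- A+B+D+F: length 5+2+7+12=26, value 26+18+17+29=90
- A+B+G+H: length 5+2+15+5=27, value 26+18+25+18=87
- A+B+D+E+H: length 5+2+7+8+5=27, value 26+18+17+7+18=86
- B+D+F+H: length 2+7+12+5=26, value 18+17+29+18=82
Best: 91 score.

91 score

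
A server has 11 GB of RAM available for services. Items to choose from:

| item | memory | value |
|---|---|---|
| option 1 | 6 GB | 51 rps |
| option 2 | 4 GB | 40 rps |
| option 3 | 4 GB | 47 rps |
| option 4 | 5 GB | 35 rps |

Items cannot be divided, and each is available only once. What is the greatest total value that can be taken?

Check high-value combinations within 11 GB:
- option 1+option 3: memory 6+4=10, value 51+47=98
- option 1+option 2: memory 6+4=10, value 51+40=91
- option 2+option 3: memory 4+4=8, value 40+47=87
Best: 98 rps.

98 rps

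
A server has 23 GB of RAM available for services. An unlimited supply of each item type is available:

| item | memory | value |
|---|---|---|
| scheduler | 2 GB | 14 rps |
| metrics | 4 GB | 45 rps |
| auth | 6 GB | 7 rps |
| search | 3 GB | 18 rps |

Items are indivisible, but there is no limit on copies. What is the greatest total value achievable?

Best value-per-unit is metrics at 45/4; filling with it alone gives 5×45 = 225.
Optimal mix: 5×metrics + 1×search → memory 23, value 243.

243 rps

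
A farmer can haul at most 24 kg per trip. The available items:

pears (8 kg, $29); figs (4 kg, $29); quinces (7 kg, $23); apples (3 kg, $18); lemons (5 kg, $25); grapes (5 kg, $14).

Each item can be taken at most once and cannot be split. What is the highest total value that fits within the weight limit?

Check high-value combinations within 24 kg:
- figs+quinces+apples+lemons+grapes: weight 4+7+3+5+5=24, value 29+23+18+25+14=109
- pears+figs+quinces+lemons: weight 8+4+7+5=24, value 29+29+23+25=106
- pears+figs+apples+lemons: weight 8+4+3+5=20, value 29+29+18+25=101
- pears+figs+quinces+apples: weight 8+4+7+3=22, value 29+29+23+18=99
Best: $109.

$109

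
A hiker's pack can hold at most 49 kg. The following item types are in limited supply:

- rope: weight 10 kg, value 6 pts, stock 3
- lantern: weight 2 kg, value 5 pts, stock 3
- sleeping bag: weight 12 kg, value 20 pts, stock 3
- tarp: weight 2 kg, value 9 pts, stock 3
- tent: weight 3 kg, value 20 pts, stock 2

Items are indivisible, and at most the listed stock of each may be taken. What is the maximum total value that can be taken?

127 pts

Best selections within weight 49 and stock limits:
- 3×sleeping bag + 3×tarp + 2×tent: weight 48, value 127
- 1×lantern + 3×sleeping bag + 2×tarp + 2×tent: weight 48, value 123
- 3×lantern + 2×sleeping bag + 3×tarp + 2×tent: weight 42, value 122
Best: 127 pts.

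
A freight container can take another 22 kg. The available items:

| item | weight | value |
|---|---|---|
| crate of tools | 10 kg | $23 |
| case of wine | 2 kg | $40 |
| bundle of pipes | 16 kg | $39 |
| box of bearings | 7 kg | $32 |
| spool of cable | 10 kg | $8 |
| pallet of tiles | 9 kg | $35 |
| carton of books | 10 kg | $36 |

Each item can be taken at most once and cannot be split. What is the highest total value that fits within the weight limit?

Check high-value combinations within 22 kg:
- case of wine+pallet of tiles+carton of books: weight 2+9+10=21, value 40+35+36=111
- case of wine+box of bearings+carton of books: weight 2+7+10=19, value 40+32+36=108
- case of wine+box of bearings+pallet of tiles: weight 2+7+9=18, value 40+32+35=107
- crate of tools+case of wine+carton of books: weight 10+2+10=22, value 23+40+36=99
- crate of tools+case of wine+pallet of tiles: weight 10+2+9=21, value 23+40+35=98
Best: $111.

$111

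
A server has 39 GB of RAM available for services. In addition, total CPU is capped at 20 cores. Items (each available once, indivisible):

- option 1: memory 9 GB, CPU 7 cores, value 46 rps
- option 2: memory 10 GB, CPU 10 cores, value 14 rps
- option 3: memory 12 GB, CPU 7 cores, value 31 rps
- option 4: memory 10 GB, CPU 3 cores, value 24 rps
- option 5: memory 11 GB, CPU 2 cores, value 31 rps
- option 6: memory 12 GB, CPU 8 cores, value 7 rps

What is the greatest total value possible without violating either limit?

Feasible sets respecting both limits:
- option 1+option 3+option 5: memory 32, CPU 16, value 108
- option 1+option 3+option 4: memory 31, CPU 17, value 101
- option 1+option 4+option 5: memory 30, CPU 12, value 101
Best: 108 rps.

108 rps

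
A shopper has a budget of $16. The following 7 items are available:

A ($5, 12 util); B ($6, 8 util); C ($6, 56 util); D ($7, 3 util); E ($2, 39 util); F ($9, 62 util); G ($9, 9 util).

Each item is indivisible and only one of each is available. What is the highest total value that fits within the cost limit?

118 util

Check high-value combinations within $16:
- C+F: cost 6+9=15, value 56+62=118
- A+E+F: cost 5+2+9=16, value 12+39+62=113
- A+C+E: cost 5+6+2=13, value 12+56+39=107
Best: 118 util.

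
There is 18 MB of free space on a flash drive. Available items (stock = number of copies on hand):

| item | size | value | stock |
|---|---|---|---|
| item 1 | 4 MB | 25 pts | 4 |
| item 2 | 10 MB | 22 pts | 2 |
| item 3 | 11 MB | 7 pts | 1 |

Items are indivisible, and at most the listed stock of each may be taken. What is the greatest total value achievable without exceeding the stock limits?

Top feasible selections:
- 4×item 1: size 16, value 100
- 3×item 1: size 12, value 75
- 2×item 1 + 1×item 2: size 18, value 72
Best: 100 pts.

100 pts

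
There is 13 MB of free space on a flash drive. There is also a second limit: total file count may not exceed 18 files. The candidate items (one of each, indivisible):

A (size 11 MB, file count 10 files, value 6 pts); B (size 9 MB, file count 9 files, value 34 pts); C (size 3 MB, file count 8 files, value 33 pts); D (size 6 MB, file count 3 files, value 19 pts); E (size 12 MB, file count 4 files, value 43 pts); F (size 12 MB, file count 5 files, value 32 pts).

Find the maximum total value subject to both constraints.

Feasible sets respecting both limits:
- B+C: size 12, file count 17, value 67
- C+D: size 9, file count 11, value 52
- E: size 12, file count 4, value 43
Best: 67 pts.

67 pts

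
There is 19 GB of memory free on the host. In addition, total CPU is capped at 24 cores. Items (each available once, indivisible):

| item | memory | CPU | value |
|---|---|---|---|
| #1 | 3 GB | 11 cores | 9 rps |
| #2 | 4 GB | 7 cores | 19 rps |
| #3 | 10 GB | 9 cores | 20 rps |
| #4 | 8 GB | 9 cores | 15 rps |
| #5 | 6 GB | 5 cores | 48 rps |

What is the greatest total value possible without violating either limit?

82 rps

Feasible sets respecting both limits:
- #2+#4+#5: memory 18, CPU 21, value 82
- #1+#2+#5: memory 13, CPU 23, value 76
- #3+#5: memory 16, CPU 14, value 68
- #2+#5: memory 10, CPU 12, value 67
Best: 82 rps.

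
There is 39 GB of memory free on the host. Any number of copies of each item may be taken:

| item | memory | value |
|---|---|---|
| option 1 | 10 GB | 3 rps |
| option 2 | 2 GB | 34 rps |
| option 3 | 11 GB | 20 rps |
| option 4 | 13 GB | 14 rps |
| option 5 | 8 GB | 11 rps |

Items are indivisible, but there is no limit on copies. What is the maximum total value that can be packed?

646 rps

Best value-per-unit is option 2 at 34/2, and filling with it alone uses memory 19×2=38. No mix of the others beats 19×34 = 646.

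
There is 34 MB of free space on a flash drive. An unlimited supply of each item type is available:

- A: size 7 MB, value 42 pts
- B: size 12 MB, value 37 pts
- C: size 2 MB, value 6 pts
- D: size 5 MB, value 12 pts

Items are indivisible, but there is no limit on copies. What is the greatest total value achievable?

186 pts

Best value-per-unit is A at 42/7; filling with it alone gives 4×42 = 168.
Optimal mix: 4×A + 3×C → size 34, value 186.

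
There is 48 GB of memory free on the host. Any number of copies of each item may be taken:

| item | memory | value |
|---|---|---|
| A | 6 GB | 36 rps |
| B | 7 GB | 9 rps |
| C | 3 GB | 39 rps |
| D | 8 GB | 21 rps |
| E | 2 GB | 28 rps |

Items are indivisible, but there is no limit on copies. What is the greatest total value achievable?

Best value-per-unit is E at 28/2, and filling with it alone uses memory 24×2=48. No mix of the others beats 24×28 = 672.

672 rps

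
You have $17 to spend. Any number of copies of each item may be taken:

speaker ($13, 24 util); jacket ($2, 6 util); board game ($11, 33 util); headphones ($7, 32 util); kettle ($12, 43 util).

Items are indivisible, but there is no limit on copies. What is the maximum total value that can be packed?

Best value-per-unit is headphones at 32/7; filling with it alone gives 2×32 = 64.
Optimal mix: 1×jacket + 2×headphones → cost 16, value 70.

70 util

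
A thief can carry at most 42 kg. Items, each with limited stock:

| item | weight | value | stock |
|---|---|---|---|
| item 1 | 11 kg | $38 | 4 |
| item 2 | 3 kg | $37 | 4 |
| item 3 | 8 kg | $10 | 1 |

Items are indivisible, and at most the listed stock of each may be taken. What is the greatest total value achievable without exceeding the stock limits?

Best selections within weight 42 and stock limits:
- 2×item 1 + 4×item 2 + 1×item 3: weight 42, value 234
- 3×item 1 + 3×item 2: weight 42, value 225
- 2×item 1 + 4×item 2: weight 34, value 224
- 2×item 1 + 3×item 2 + 1×item 3: weight 39, value 197
Best: $234.

$234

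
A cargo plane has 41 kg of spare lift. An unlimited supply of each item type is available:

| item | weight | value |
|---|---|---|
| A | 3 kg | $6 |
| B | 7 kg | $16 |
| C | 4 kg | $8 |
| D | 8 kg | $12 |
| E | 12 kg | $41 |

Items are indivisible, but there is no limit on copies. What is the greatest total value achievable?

Best value-per-unit is E at 41/12; filling with it alone gives 3×41 = 123.
Optimal mix: 1×C + 3×E → weight 40, value 131.

$131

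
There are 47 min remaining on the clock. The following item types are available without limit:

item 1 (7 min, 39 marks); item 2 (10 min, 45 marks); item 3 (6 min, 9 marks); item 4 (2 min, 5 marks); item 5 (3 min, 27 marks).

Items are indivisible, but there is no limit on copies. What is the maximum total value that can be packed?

Best value-per-unit is item 5 at 27/3; filling with it alone gives 15×27 = 405.
Optimal mix: 1×item 4 + 15×item 5 → time 47, value 410.

410 marks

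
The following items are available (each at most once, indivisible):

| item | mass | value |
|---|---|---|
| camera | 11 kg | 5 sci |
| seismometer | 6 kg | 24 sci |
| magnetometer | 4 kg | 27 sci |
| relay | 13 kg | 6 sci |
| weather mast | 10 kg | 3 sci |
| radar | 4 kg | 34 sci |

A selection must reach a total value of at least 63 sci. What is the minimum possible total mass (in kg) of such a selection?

Subsets with value ≥ 63, sorted by total mass:
- seismometer+magnetometer+radar: mass 14, value 85
- magnetometer+weather mast+radar: mass 18, value 64
- camera+magnetometer+radar: mass 19, value 66
Minimum mass: 14 kg.

14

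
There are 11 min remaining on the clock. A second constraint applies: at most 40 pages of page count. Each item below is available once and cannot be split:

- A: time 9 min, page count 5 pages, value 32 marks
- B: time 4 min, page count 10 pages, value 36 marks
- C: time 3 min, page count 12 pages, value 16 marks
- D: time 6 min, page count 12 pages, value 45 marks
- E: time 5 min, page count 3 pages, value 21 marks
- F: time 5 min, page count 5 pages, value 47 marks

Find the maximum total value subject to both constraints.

Feasible sets respecting both limits:
- D+F: time 11, page count 17, value 92
- B+F: time 9, page count 15, value 83
- B+D: time 10, page count 22, value 81
Best: 92 marks.

92 marks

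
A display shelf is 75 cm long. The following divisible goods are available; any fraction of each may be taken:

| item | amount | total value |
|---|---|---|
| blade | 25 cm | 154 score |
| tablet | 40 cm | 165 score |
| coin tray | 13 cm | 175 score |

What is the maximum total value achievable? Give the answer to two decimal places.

481.63

Take in order of value per unit:
- coin tray (175/13 per unit): all 13 → value 175, running total 175.00
- blade (154/25 per unit): all 25 → value 154, running total 329.00
- tablet (165/40 per unit): 37 of 40 → value 37×165/40 = 152.6250, running total 481.63
Total 481.63.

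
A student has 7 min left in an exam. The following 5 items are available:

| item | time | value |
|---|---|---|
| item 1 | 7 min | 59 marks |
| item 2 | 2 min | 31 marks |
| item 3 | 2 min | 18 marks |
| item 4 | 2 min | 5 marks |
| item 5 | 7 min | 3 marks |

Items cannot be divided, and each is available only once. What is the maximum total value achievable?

59 marks

Check high-value combinations within 7 min:
- item 1: time 7, value 59
- item 2+item 3+item 4: time 2+2+2=6, value 31+18+5=54
- item 2+item 3: time 2+2=4, value 31+18=49
- item 2+item 4: time 2+2=4, value 31+5=36
- item 2: time 2, value 31
Best: 59 marks.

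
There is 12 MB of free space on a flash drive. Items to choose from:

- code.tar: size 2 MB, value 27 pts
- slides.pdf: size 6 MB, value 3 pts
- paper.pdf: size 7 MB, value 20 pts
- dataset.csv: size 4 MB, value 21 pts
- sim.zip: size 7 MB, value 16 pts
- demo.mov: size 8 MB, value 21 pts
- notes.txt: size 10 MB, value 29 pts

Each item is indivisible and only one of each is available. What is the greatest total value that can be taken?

This is a 0/1 knapsack; check combinations near the capacity.
- code.tar+notes.txt: size 2+10=12, value 27+29=56
- code.tar+slides.pdf+dataset.csv: size 2+6+4=12, value 27+3+21=51
- code.tar+dataset.csv: size 2+4=6, value 27+21=48
- code.tar+demo.mov: size 2+8=10, value 27+21=48
- code.tar+paper.pdf: size 2+7=9, value 27+20=47
Best: 56 pts.

56 pts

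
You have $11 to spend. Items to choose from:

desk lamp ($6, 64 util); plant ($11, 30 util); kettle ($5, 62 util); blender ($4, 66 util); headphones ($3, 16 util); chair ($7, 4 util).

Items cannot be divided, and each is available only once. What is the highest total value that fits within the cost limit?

Check high-value combinations within $11:
- desk lamp+blender: cost 6+4=10, value 64+66=130
- kettle+blender: cost 5+4=9, value 62+66=128
- desk lamp+kettle: cost 6+5=11, value 64+62=126
Best: 130 util.

130 util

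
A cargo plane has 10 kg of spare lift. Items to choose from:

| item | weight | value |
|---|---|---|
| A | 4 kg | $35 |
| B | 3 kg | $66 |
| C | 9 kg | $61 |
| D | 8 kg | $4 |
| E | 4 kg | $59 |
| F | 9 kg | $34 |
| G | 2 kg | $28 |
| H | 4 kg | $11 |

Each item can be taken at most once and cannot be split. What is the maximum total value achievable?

$153

Check high-value combinations within 10 kg:
- B+E+G: weight 3+4+2=9, value 66+59+28=153
- A+B+G: weight 4+3+2=9, value 35+66+28=129
- B+E: weight 3+4=7, value 66+59=125
Best: $153.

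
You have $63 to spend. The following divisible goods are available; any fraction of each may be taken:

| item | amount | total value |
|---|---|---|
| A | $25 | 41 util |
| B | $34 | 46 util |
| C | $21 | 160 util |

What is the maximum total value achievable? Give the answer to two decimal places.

Take in order of value per unit:
- C (160/21 per unit): all 21 → value 160, running total 160.00
- A (41/25 per unit): all 25 → value 41, running total 201.00
- B (46/34 per unit): 17 of 34 → value 17×46/34 = 23.0000, running total 224.00
Total 224.00.

224.00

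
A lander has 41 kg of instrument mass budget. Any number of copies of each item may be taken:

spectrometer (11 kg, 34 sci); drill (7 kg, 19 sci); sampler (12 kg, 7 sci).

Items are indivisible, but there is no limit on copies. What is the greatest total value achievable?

121 sci

Best value-per-unit is spectrometer at 34/11; filling with it alone gives 3×34 = 102.
Optimal mix: 3×spectrometer + 1×drill → mass 40, value 121.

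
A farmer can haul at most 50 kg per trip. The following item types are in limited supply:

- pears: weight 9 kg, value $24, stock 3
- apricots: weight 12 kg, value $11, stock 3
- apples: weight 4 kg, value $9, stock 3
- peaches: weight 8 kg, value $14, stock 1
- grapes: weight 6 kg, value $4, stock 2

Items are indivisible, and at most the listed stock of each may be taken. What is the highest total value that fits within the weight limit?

Best selections within weight 50 and stock limits:
- 3×pears + 3×apples + 1×peaches: weight 47, value 113
- 3×pears + 2×apples + 1×peaches + 1×grapes: weight 49, value 108
- 3×pears + 2×apples + 1×peaches: weight 43, value 104
Best: $113.

$113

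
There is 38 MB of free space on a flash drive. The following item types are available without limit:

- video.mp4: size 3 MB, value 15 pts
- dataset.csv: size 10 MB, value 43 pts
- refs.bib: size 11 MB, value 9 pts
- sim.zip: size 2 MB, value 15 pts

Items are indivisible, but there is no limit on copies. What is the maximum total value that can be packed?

285 pts

Best value-per-unit is sim.zip at 15/2, and filling with it alone uses size 19×2=38. No mix of the others beats 19×15 = 285.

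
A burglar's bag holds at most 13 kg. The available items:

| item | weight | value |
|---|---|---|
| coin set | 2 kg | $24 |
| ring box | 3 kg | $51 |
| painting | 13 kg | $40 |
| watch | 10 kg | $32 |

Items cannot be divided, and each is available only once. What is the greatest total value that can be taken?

$83

This is a 0/1 knapsack; check combinations near the capacity.
- ring box+watch: weight 3+10=13, value 51+32=83
- coin set+ring box: weight 2+3=5, value 24+51=75
- coin set+watch: weight 2+10=12, value 24+32=56
- ring box: weight 3, value 51
Best: $83.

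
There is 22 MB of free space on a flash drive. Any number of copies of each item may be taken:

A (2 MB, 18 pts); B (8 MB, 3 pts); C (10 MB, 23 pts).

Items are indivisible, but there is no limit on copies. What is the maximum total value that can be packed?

198 pts

Best value-per-unit is A at 18/2, and filling with it alone uses size 11×2=22. No mix of the others beats 11×18 = 198.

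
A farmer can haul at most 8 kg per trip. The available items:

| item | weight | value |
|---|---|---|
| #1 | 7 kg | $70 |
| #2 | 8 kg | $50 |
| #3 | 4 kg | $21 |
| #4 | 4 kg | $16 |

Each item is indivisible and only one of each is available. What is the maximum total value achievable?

$70

This is a 0/1 knapsack; check combinations near the capacity.
- #1: weight 7, value 70
- #2: weight 8, value 50
- #3+#4: weight 4+4=8, value 21+16=37
- #3: weight 4, value 21
- #4: weight 4, value 16
Best: $70.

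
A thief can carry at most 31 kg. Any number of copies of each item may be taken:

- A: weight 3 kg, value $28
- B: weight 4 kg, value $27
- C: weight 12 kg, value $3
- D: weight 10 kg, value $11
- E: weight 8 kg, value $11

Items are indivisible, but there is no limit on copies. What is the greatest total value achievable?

$280

Best value-per-unit is A at 28/3, and filling with it alone uses weight 10×3=30. No mix of the others beats 10×28 = 280.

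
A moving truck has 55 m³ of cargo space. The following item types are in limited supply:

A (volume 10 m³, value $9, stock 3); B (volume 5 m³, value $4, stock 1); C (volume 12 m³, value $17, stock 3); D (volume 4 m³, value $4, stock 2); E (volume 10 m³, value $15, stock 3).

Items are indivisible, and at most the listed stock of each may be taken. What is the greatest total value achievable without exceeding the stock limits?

$79

Top feasible selections:
- 2×C + 3×E: volume 54, value 79
- 3×C + 2×D + 1×E: volume 54, value 74
Best: $79.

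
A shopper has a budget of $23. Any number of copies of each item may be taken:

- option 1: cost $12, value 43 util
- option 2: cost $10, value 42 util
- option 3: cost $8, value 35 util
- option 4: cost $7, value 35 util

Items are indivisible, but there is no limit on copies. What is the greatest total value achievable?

105 util

Best value-per-unit is option 4 at 35/7; filling with it alone gives 3×35 = 105.
Optimal mix: 2×option 3 + 1×option 4 → cost 23, value 105.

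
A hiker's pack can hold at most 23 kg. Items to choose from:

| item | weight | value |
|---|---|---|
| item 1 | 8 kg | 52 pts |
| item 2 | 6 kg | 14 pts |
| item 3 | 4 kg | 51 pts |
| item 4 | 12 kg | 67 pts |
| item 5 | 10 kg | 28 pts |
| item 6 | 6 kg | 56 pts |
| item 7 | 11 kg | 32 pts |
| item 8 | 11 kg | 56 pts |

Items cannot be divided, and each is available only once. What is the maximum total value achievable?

174 pts

Check high-value combinations within 23 kg:
- item 3+item 4+item 6: weight 4+12+6=22, value 51+67+56=174
- item 3+item 6+item 8: weight 4+6+11=21, value 51+56+56=163
- item 1+item 3+item 6: weight 8+4+6=18, value 52+51+56=159
Best: 174 pts.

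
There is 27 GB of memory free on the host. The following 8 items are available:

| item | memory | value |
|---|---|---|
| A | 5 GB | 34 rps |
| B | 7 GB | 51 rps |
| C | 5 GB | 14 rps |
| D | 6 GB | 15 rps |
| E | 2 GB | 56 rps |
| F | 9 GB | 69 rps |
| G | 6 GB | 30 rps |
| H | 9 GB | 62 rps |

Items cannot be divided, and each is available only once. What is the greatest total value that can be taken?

Check high-value combinations within 27 GB:
- B+E+F+H: memory 7+2+9+9=27, value 51+56+69+62=238
- A+E+F+H: memory 5+2+9+9=25, value 34+56+69+62=221
- E+F+G+H: memory 2+9+6+9=26, value 56+69+30+62=217
- A+B+E+F: memory 5+7+2+9=23, value 34+51+56+69=210
- B+E+F+G: memory 7+2+9+6=24, value 51+56+69+30=206
Best: 238 rps.

238 rps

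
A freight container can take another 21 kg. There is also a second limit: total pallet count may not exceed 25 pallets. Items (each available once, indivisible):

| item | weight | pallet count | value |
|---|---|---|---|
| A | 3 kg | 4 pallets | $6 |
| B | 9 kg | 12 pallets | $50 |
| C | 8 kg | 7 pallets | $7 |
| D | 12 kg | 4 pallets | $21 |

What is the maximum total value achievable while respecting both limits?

Feasible sets respecting both limits:
- B+D: weight 21, pallet count 16, value 71
- A+B+C: weight 20, pallet count 23, value 63
- B+C: weight 17, pallet count 19, value 57
- A+B: weight 12, pallet count 16, value 56
Best: $71.

$71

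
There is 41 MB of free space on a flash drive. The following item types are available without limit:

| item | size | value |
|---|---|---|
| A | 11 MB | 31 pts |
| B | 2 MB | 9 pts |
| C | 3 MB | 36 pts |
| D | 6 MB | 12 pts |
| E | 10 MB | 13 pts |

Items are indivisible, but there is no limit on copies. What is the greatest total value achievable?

Best value-per-unit is C at 36/3; filling with it alone gives 13×36 = 468.
Optimal mix: 1×B + 13×C → size 41, value 477.

477 pts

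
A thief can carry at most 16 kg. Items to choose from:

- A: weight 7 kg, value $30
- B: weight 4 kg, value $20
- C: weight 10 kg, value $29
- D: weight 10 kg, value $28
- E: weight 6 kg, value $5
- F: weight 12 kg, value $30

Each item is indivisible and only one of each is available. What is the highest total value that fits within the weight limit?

$50

This is a 0/1 knapsack; check combinations near the capacity.
- A+B: weight 7+4=11, value 30+20=50
- B+F: weight 4+12=16, value 20+30=50
- B+C: weight 4+10=14, value 20+29=49
Best: $50.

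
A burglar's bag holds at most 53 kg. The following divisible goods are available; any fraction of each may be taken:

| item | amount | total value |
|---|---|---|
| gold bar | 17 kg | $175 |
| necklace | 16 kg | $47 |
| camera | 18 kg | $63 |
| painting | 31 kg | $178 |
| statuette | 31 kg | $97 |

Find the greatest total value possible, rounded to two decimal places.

Take in order of value per unit:
- gold bar (175/17 per unit): all 17 → value 175, running total 175.00
- painting (178/31 per unit): all 31 → value 178, running total 353.00
- camera (63/18 per unit): 5 of 18 → value 5×63/18 = 17.5000, running total 370.50
Total 370.50.

370.50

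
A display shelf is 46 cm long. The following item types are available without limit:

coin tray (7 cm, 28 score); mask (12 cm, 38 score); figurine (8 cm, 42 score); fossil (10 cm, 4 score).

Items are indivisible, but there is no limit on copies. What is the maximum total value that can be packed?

224 score

Best value-per-unit is figurine at 42/8; filling with it alone gives 5×42 = 210.
Optimal mix: 2×coin tray + 4×figurine → length 46, value 224.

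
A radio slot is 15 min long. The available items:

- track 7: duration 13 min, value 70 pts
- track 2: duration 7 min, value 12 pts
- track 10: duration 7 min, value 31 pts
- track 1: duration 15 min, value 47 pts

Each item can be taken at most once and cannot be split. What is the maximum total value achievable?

70 pts

This is a 0/1 knapsack; check combinations near the capacity.
- track 7: duration 13, value 70
- track 1: duration 15, value 47
- track 2+track 10: duration 7+7=14, value 12+31=43
Best: 70 pts.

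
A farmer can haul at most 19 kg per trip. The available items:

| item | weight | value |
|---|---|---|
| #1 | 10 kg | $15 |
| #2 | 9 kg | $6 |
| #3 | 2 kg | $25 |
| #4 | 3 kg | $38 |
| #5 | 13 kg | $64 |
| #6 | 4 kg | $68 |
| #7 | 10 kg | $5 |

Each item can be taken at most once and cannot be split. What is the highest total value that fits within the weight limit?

$157

Check high-value combinations within 19 kg:
- #3+#5+#6: weight 2+13+4=19, value 25+64+68=157
- #1+#3+#4+#6: weight 10+2+3+4=19, value 15+25+38+68=146
- #2+#3+#4+#6: weight 9+2+3+4=18, value 6+25+38+68=137
Best: $157.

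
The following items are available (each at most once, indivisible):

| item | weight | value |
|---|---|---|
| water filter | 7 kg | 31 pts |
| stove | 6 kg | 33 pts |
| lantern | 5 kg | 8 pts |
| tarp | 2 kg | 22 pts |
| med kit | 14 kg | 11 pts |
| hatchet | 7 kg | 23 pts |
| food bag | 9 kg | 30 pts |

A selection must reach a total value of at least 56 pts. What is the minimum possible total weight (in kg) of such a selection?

Subsets with value ≥ 56, sorted by total weight:
- water filter+stove: weight 13, value 64
- stove+lantern+tarp: weight 13, value 63
- stove+hatchet: weight 13, value 56
- water filter+lantern+tarp: weight 14, value 61
Minimum weight: 13 kg.

13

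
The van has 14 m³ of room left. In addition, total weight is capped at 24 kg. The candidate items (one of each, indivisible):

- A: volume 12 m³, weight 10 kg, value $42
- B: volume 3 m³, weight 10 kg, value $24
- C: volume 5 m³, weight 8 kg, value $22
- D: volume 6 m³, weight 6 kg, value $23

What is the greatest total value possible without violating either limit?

$69

Feasible sets respecting both limits:
- B+C+D: volume 14, weight 24, value 69
- B+D: volume 9, weight 16, value 47
- B+C: volume 8, weight 18, value 46
Best: $69.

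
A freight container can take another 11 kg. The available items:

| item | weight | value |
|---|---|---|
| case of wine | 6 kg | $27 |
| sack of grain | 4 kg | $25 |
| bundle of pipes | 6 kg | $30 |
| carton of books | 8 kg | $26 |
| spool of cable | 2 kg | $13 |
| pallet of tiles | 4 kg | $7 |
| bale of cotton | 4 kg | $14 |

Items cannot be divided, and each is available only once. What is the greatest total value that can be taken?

$55

This is a 0/1 knapsack; check combinations near the capacity.
- sack of grain+bundle of pipes: weight 4+6=10, value 25+30=55
- case of wine+sack of grain: weight 6+4=10, value 27+25=52
- sack of grain+spool of cable+bale of cotton: weight 4+2+4=10, value 25+13+14=52
- sack of grain+spool of cable+pallet of tiles: weight 4+2+4=10, value 25+13+7=45
Best: $55.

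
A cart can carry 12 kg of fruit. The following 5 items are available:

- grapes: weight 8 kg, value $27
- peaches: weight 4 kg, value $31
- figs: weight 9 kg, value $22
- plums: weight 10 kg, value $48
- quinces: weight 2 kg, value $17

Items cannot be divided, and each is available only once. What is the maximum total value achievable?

Check high-value combinations within 12 kg:
- plums+quinces: weight 10+2=12, value 48+17=65
- grapes+peaches: weight 8+4=12, value 27+31=58
- peaches+quinces: weight 4+2=6, value 31+17=48
- plums: weight 10, value 48
Best: $65.

$65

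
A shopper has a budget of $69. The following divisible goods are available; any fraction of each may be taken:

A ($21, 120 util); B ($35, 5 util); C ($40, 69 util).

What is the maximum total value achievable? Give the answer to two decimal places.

190.14

Take in order of value per unit:
- A (120/21 per unit): all 21 → value 120, running total 120.00
- C (69/40 per unit): all 40 → value 69, running total 189.00
- B (5/35 per unit): 8 of 35 → value 8×5/35 = 1.1429, running total 190.14
Total 190.14.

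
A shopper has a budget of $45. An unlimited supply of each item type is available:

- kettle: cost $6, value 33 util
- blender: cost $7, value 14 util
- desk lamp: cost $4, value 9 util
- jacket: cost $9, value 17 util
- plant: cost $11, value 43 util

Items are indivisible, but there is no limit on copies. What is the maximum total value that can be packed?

Best value-per-unit is kettle at 33/6, and filling with it alone uses cost 7×6=42. No mix of the others beats 7×33 = 231.

231 util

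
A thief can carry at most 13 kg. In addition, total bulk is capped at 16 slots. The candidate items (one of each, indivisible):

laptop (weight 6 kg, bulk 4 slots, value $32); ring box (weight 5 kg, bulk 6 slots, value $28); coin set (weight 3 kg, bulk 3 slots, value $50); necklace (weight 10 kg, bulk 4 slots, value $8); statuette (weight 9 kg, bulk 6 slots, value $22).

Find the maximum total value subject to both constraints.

$82

Feasible sets respecting both limits:
- laptop+coin set: weight 9, bulk 7, value 82
- ring box+coin set: weight 8, bulk 9, value 78
- coin set+statuette: weight 12, bulk 9, value 72
Best: $82.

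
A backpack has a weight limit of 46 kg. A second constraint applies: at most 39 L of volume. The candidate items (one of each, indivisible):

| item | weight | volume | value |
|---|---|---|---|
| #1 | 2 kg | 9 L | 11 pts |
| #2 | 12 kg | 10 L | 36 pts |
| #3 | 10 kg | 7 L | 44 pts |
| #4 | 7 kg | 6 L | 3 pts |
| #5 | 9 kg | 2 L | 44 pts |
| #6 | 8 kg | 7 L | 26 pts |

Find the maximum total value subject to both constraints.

Feasible sets respecting both limits:
- #1+#2+#3+#5+#6: weight 41, volume 35, value 161
- #2+#3+#4+#5+#6: weight 46, volume 32, value 153
- #2+#3+#5+#6: weight 39, volume 26, value 150
- #1+#2+#3+#4+#5: weight 40, volume 34, value 138
Best: 161 pts.

161 pts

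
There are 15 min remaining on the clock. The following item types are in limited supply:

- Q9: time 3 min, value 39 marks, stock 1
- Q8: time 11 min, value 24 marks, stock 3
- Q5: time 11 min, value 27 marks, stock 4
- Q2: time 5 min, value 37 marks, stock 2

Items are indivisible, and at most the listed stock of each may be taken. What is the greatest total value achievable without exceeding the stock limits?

Best selections within time 15 and stock limits:
- 1×Q9 + 2×Q2: time 13, value 113
- 1×Q9 + 1×Q2: time 8, value 76
- 2×Q2: time 10, value 74
Best: 113 marks.

113 marks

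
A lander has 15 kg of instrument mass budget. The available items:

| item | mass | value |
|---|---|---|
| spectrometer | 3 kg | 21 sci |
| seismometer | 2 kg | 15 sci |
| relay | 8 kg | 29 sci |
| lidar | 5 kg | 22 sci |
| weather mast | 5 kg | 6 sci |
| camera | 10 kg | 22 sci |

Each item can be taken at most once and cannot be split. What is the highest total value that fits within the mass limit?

This is a 0/1 knapsack; check combinations near the capacity.
- seismometer+relay+lidar: mass 2+8+5=15, value 15+29+22=66
- spectrometer+seismometer+relay: mass 3+2+8=13, value 21+15+29=65
- spectrometer+seismometer+lidar+weather mast: mass 3+2+5+5=15, value 21+15+22+6=64
- spectrometer+seismometer+lidar: mass 3+2+5=10, value 21+15+22=58
Best: 66 sci.

66 sci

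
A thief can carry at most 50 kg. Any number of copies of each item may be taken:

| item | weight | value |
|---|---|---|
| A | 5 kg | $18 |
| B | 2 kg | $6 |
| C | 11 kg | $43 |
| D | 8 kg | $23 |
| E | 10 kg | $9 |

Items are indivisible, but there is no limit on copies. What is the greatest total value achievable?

$190

Best value-per-unit is C at 43/11; filling with it alone gives 4×43 = 172.
Optimal mix: 1×A + 4×C → weight 49, value 190.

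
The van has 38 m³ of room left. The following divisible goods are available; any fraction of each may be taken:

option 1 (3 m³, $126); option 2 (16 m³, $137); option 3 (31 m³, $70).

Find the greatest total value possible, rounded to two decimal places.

Take in order of value per unit:
- option 1 (126/3 per unit): all 3 → value 126, running total 126.00
- option 2 (137/16 per unit): all 16 → value 137, running total 263.00
- option 3 (70/31 per unit): 19 of 31 → value 19×70/31 = 42.9032, running total 305.90
Total 305.90.

305.90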